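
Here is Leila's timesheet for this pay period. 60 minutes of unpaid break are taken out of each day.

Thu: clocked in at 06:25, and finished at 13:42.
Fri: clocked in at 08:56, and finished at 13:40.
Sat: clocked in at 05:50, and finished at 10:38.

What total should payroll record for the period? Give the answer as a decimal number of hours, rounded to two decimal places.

13.82 hours

Thu: 06:25–13:42 = 7 h 17 min; less 60 min break → 6 h 17 min
Fri: 08:56–13:40 = 4 h 44 min; less 60 min break → 3 h 44 min
Sat: 05:50–10:38 = 4 h 48 min; less 60 min break → 3 h 48 min
Total: 6 h 17 min + 3 h 44 min + 3 h 48 min = 13 h 49 min.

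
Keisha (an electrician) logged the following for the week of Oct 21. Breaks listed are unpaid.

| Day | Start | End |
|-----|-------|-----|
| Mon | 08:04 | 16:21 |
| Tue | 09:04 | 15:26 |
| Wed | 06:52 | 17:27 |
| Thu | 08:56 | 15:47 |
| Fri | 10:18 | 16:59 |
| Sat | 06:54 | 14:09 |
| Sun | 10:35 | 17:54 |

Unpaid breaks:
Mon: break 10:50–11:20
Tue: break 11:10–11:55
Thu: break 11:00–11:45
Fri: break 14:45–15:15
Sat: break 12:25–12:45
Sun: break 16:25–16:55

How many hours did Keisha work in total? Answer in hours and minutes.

Mon: 08:04–16:21 = 8 h 17 min; less 30 min break → 7 h 47 min
Tue: 09:04–15:26 = 6 h 22 min; less 45 min break → 5 h 37 min
Wed: 06:52–17:27 = 10 h 35 min
Thu: 08:56–15:47 = 6 h 51 min; less 45 min break → 6 h 6 min
Fri: 10:18–16:59 = 6 h 41 min; less 30 min break → 6 h 11 min
Sat: 06:54–14:09 = 7 h 15 min; less 20 min break → 6 h 55 min
Sun: 10:35–17:54 = 7 h 19 min; less 30 min break → 6 h 49 min
Total: 7 h 47 min + 5 h 37 min + 10 h 35 min + 6 h 6 min + 6 h 11 min + 6 h 55 min + 6 h 49 min = 50 h 0 min.

50 h 0 min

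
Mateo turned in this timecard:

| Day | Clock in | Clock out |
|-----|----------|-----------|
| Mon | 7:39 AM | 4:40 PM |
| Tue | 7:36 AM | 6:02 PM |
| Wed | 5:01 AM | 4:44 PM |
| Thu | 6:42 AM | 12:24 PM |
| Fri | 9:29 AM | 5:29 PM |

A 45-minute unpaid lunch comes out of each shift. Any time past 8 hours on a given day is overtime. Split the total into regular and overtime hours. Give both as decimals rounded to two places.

Mon: 7:39 AM–4:40 PM = 9 h 1 min; less 45 min break → 8 h 16 min
Tue: 7:36 AM–6:02 PM = 10 h 26 min; less 45 min break → 9 h 41 min
Wed: 5:01 AM–4:44 PM = 11 h 43 min; less 45 min break → 10 h 58 min
Thu: 6:42 AM–12:24 PM = 5 h 42 min; less 45 min break → 4 h 57 min
Fri: 9:29 AM–5:29 PM = 8 h 0 min; less 45 min break → 7 h 15 min
Mon reg 8 h 0 min / OT 0 h 16 min; Tue reg 8 h 0 min / OT 1 h 41 min; Wed reg 8 h 0 min / OT 2 h 58 min; Thu reg 4 h 57 min / OT 0 h 0 min; Fri reg 7 h 15 min / OT 0 h 0 min.
Totals: regular 36 h 12 min, overtime 4 h 55 min.

Regular 36.20 hours, overtime 4.92 hours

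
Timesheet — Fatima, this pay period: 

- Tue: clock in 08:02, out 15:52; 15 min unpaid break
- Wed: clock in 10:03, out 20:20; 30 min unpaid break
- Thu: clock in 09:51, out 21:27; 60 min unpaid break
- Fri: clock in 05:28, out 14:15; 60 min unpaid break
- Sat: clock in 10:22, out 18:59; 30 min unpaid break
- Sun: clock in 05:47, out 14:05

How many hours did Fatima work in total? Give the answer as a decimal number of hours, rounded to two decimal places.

Tue: 08:02–15:52 = 7 h 50 min; less 15 min break → 7 h 35 min
Wed: 10:03–20:20 = 10 h 17 min; less 30 min break → 9 h 47 min
Thu: 09:51–21:27 = 11 h 36 min; less 60 min break → 10 h 36 min
Fri: 05:28–14:15 = 8 h 47 min; less 60 min break → 7 h 47 min
Sat: 10:22–18:59 = 8 h 37 min; less 30 min break → 8 h 7 min
Sun: 05:47–14:05 = 8 h 18 min
Total: 7 h 35 min + 9 h 47 min + 10 h 36 min + 7 h 47 min + 8 h 7 min + 8 h 18 min = 52 h 10 min.

52.17 hours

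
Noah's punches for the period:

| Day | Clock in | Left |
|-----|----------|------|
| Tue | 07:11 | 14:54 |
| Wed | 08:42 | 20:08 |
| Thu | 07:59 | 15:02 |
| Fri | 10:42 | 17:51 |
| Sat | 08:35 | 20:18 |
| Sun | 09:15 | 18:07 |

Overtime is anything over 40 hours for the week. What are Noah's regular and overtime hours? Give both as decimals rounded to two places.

Regular 40.00 hours, overtime 13.93 hours

Tue: 07:11–14:54 = 7 h 43 min
Wed: 08:42–20:08 = 11 h 26 min
Thu: 07:59–15:02 = 7 h 3 min
Fri: 10:42–17:51 = 7 h 9 min
Sat: 08:35–20:18 = 11 h 43 min
Sun: 09:15–18:07 = 8 h 52 min
Total worked: 53 h 56 min = 53.93 h.
Threshold 40 h → overtime 13 h 56 min, regular 40 h 0 min.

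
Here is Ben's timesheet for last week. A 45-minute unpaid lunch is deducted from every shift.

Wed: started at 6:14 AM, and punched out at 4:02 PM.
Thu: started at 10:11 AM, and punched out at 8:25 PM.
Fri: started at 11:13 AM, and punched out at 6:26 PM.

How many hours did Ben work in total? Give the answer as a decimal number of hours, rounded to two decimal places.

Wed: 6:14 AM–4:02 PM = 9 h 48 min; less 45 min break → 9 h 3 min
Thu: 10:11 AM–8:25 PM = 10 h 14 min; less 45 min break → 9 h 29 min
Fri: 11:13 AM–6:26 PM = 7 h 13 min; less 45 min break → 6 h 28 min
Total: 9 h 3 min + 9 h 29 min + 6 h 28 min = 25 h 0 min.

25.00 hours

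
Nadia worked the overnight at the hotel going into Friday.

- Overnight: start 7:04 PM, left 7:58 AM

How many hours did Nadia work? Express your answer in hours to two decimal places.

Overnight: 7:04 PM → midnight = 4 h 56 min; midnight → 7:58 AM = 7 h 58 min; span 12 h 54 min

12.90 hours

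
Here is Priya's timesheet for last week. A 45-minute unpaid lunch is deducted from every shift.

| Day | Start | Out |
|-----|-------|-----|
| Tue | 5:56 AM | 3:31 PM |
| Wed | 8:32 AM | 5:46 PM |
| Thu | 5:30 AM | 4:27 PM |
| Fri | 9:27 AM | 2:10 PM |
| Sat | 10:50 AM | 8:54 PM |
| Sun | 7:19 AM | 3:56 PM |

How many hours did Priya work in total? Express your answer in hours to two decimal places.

48.67 hours

Tue: 5:56 AM–3:31 PM = 9 h 35 min; less 45 min break → 8 h 50 min
Wed: 8:32 AM–5:46 PM = 9 h 14 min; less 45 min break → 8 h 29 min
Thu: 5:30 AM–4:27 PM = 10 h 57 min; less 45 min break → 10 h 12 min
Fri: 9:27 AM–2:10 PM = 4 h 43 min; less 45 min break → 3 h 58 min
Sat: 10:50 AM–8:54 PM = 10 h 4 min; less 45 min break → 9 h 19 min
Sun: 7:19 AM–3:56 PM = 8 h 37 min; less 45 min break → 7 h 52 min
Total: 8 h 50 min + 8 h 29 min + 10 h 12 min + 3 h 58 min + 9 h 19 min + 7 h 52 min = 48 h 40 min.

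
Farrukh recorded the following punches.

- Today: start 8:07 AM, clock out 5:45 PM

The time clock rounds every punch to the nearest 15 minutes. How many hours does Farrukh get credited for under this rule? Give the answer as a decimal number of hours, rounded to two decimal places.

Today: in 8:07 AM→8:00 AM, out 5:45 PM→5:45 PM; 9 h 45 min

9.75 hours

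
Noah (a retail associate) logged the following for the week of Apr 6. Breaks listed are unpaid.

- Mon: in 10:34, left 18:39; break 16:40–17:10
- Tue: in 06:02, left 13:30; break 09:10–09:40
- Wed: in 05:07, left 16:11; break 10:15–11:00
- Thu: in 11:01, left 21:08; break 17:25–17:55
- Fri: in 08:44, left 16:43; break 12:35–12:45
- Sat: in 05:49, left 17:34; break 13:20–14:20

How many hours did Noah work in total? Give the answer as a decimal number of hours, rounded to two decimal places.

53.05 hours

Mon: 10:34–18:39 = 8 h 5 min; less 30 min break → 7 h 35 min
Tue: 06:02–13:30 = 7 h 28 min; less 30 min break → 6 h 58 min
Wed: 05:07–16:11 = 11 h 4 min; less 45 min break → 10 h 19 min
Thu: 11:01–21:08 = 10 h 7 min; less 30 min break → 9 h 37 min
Fri: 08:44–16:43 = 7 h 59 min; less 10 min break → 7 h 49 min
Sat: 05:49–17:34 = 11 h 45 min; less 60 min break → 10 h 45 min
Total: 7 h 35 min + 6 h 58 min + 10 h 19 min + 9 h 37 min + 7 h 49 min + 10 h 45 min = 53 h 3 min.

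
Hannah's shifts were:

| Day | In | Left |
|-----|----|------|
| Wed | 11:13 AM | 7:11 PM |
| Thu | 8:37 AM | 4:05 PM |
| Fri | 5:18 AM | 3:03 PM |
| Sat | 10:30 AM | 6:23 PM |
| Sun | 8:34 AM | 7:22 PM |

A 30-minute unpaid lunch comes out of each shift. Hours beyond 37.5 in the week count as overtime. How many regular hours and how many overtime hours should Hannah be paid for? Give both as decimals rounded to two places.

Regular 37.50 hours, overtime 3.87 hours

Wed: 11:13 AM–7:11 PM = 7 h 58 min; less 30 min break → 7 h 28 min
Thu: 8:37 AM–4:05 PM = 7 h 28 min; less 30 min break → 6 h 58 min
Fri: 5:18 AM–3:03 PM = 9 h 45 min; less 30 min break → 9 h 15 min
Sat: 10:30 AM–6:23 PM = 7 h 53 min; less 30 min break → 7 h 23 min
Sun: 8:34 AM–7:22 PM = 10 h 48 min; less 30 min break → 10 h 18 min
Total worked: 41 h 22 min = 41.37 h.
Threshold 37.5 h → overtime 3 h 52 min, regular 37 h 30 min.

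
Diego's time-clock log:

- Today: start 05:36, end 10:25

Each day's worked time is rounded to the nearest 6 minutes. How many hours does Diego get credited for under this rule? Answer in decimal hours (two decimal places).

4.80 hours

Today: 05:36–10:25 = 4 h 49 min → rounds to 4 h 48 min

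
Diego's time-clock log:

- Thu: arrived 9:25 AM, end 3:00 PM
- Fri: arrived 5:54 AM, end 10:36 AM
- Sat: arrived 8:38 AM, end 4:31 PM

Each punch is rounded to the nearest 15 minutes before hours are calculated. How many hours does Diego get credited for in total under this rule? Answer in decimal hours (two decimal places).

17.75 hours

Thu: in 9:25 AM→9:30 AM, out 3:00 PM→3:00 PM; 5 h 30 min
Fri: in 5:54 AM→6:00 AM, out 10:36 AM→10:30 AM; 4 h 30 min
Sat: in 8:38 AM→8:45 AM, out 4:31 PM→4:30 PM; 7 h 45 min
Total credited: 17 h 45 min.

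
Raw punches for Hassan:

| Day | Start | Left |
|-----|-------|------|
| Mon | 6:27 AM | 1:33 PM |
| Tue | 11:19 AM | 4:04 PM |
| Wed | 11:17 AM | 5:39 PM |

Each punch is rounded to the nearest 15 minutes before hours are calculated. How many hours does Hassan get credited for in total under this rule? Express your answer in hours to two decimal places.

18.25 hours

Mon: in 6:27 AM→6:30 AM, out 1:33 PM→1:30 PM; 7 h 0 min
Tue: in 11:19 AM→11:15 AM, out 4:04 PM→4:00 PM; 4 h 45 min
Wed: in 11:17 AM→11:15 AM, out 5:39 PM→5:45 PM; 6 h 30 min
Total credited: 18 h 15 min.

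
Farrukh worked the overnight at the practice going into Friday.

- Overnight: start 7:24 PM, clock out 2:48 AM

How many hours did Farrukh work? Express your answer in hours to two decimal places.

Overnight: 7:24 PM → midnight = 4 h 36 min; midnight → 2:48 AM = 2 h 48 min; span 7 h 24 min

7.40 hours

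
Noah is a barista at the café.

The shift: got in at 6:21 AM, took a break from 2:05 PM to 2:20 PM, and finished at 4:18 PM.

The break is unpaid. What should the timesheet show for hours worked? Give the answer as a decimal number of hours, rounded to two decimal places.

9.70 hours

The shift: 6:21 AM–4:18 PM = 9 h 57 min; less 15 min break → 9 h 42 min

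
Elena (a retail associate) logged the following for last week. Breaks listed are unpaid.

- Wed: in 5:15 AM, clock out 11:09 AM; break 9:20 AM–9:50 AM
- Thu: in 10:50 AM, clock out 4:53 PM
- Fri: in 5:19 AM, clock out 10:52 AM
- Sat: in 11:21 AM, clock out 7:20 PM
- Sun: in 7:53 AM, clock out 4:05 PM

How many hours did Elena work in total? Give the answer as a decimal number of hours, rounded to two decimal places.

Wed: 5:15 AM–11:09 AM = 5 h 54 min; less 30 min break → 5 h 24 min
Thu: 10:50 AM–4:53 PM = 6 h 3 min
Fri: 5:19 AM–10:52 AM = 5 h 33 min
Sat: 11:21 AM–7:20 PM = 7 h 59 min
Sun: 7:53 AM–4:05 PM = 8 h 12 min
Total: 5 h 24 min + 6 h 3 min + 5 h 33 min + 7 h 59 min + 8 h 12 min = 33 h 11 min.

33.18 hours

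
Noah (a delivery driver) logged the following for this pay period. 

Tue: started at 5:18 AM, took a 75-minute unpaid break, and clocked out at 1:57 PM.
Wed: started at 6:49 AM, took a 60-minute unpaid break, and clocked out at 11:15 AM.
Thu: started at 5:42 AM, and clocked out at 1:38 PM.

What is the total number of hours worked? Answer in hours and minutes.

18 h 46 min

Tue: 5:18 AM–1:57 PM = 8 h 39 min; less 75 min break → 7 h 24 min
Wed: 6:49 AM–11:15 AM = 4 h 26 min; less 60 min break → 3 h 26 min
Thu: 5:42 AM–1:38 PM = 7 h 56 min
Total: 7 h 24 min + 3 h 26 min + 7 h 56 min = 18 h 46 min.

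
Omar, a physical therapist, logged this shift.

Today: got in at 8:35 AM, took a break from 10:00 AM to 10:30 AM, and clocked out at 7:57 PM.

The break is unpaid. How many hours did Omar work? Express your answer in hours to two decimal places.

Today: 8:35 AM–7:57 PM = 11 h 22 min; less 30 min break → 10 h 52 min

10.87 hours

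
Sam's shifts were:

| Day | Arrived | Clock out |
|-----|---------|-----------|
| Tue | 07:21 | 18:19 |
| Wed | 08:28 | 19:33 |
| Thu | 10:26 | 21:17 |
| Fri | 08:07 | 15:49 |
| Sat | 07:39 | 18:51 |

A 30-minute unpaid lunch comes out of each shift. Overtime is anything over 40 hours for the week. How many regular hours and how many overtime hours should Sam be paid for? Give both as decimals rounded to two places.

Tue: 07:21–18:19 = 10 h 58 min; less 30 min break → 10 h 28 min
Wed: 08:28–19:33 = 11 h 5 min; less 30 min break → 10 h 35 min
Thu: 10:26–21:17 = 10 h 51 min; less 30 min break → 10 h 21 min
Fri: 08:07–15:49 = 7 h 42 min; less 30 min break → 7 h 12 min
Sat: 07:39–18:51 = 11 h 12 min; less 30 min break → 10 h 42 min
Total worked: 49 h 18 min = 49.30 h.
Threshold 40 h → overtime 9 h 18 min, regular 40 h 0 min.

Regular 40.00 hours, overtime 9.30 hours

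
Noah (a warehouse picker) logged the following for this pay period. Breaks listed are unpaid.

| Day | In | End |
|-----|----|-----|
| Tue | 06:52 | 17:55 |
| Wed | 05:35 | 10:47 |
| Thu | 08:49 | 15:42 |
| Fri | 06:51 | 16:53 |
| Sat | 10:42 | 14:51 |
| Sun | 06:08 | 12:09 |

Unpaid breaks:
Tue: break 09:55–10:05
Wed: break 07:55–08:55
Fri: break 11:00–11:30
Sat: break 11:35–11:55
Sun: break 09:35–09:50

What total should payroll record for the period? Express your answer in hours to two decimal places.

Tue: 06:52–17:55 = 11 h 3 min; less 10 min break → 10 h 53 min
Wed: 05:35–10:47 = 5 h 12 min; less 60 min break → 4 h 12 min
Thu: 08:49–15:42 = 6 h 53 min
Fri: 06:51–16:53 = 10 h 2 min; less 30 min break → 9 h 32 min
Sat: 10:42–14:51 = 4 h 9 min; less 20 min break → 3 h 49 min
Sun: 06:08–12:09 = 6 h 1 min; less 15 min break → 5 h 46 min
Total: 10 h 53 min + 4 h 12 min + 6 h 53 min + 9 h 32 min + 3 h 49 min + 5 h 46 min = 41 h 5 min.

41.08 hours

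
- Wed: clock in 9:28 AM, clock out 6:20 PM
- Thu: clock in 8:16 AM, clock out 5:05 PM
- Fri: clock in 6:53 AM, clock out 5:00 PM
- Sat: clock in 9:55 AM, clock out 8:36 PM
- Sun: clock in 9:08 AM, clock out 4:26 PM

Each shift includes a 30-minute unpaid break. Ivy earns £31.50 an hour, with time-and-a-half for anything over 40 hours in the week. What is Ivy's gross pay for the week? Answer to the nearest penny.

£1415.14

Wed: 9:28 AM–6:20 PM = 8 h 52 min; less 30 min break → 8 h 22 min
Thu: 8:16 AM–5:05 PM = 8 h 49 min; less 30 min break → 8 h 19 min
Fri: 6:53 AM–5:00 PM = 10 h 7 min; less 30 min break → 9 h 37 min
Sat: 9:55 AM–8:36 PM = 10 h 41 min; less 30 min break → 10 h 11 min
Sun: 9:08 AM–4:26 PM = 7 h 18 min; less 30 min break → 6 h 48 min
Total worked: 43 h 17 min = 2597 min.
Regular 40 h 0 min = 2400 min at £31.50/h; overtime 3 h 17 min = 197 min at £47.25/h.
Pay = (2400 × £31.50 + 197 × £47.25) ÷ 60 = £1415.14.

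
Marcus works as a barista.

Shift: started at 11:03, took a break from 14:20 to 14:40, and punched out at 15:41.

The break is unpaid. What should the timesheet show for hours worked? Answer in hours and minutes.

Shift: 11:03–15:41 = 4 h 38 min; less 20 min break → 4 h 18 min

4 h 18 min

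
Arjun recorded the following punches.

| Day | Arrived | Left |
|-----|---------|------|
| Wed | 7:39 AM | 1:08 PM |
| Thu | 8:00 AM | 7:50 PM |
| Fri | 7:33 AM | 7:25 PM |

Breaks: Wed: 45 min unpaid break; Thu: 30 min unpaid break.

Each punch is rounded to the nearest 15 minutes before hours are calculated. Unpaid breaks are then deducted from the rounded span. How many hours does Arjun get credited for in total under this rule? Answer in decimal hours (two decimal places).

Wed: in 7:39 AM→7:45 AM, out 1:08 PM→1:15 PM; 5 h 30 min − 45 min = 4 h 45 min
Thu: in 8:00 AM→8:00 AM, out 7:50 PM→7:45 PM; 11 h 45 min − 30 min = 11 h 15 min
Fri: in 7:33 AM→7:30 AM, out 7:25 PM→7:30 PM; 12 h 0 min
Total credited: 28 h 0 min.

28.00 hours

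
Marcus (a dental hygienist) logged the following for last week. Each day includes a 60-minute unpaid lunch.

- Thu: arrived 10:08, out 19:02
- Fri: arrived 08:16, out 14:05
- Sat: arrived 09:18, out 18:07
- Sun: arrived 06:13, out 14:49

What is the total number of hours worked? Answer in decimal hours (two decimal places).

28.13 hours

Thu: 10:08–19:02 = 8 h 54 min; less 60 min break → 7 h 54 min
Fri: 08:16–14:05 = 5 h 49 min; less 60 min break → 4 h 49 min
Sat: 09:18–18:07 = 8 h 49 min; less 60 min break → 7 h 49 min
Sun: 06:13–14:49 = 8 h 36 min; less 60 min break → 7 h 36 min
Total: 7 h 54 min + 4 h 49 min + 7 h 49 min + 7 h 36 min = 28 h 8 min.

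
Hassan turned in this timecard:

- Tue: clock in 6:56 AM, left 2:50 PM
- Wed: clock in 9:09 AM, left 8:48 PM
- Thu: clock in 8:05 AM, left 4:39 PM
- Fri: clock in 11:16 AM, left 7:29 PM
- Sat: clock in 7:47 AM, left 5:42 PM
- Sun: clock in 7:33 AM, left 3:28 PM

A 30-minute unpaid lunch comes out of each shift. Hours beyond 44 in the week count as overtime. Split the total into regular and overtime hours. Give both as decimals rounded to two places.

Tue: 6:56 AM–2:50 PM = 7 h 54 min; less 30 min break → 7 h 24 min
Wed: 9:09 AM–8:48 PM = 11 h 39 min; less 30 min break → 11 h 9 min
Thu: 8:05 AM–4:39 PM = 8 h 34 min; less 30 min break → 8 h 4 min
Fri: 11:16 AM–7:29 PM = 8 h 13 min; less 30 min break → 7 h 43 min
Sat: 7:47 AM–5:42 PM = 9 h 55 min; less 30 min break → 9 h 25 min
Sun: 7:33 AM–3:28 PM = 7 h 55 min; less 30 min break → 7 h 25 min
Total worked: 51 h 10 min = 51.17 h.
Threshold 44 h → overtime 7 h 10 min, regular 44 h 0 min.

Regular 44.00 hours, overtime 7.17 hours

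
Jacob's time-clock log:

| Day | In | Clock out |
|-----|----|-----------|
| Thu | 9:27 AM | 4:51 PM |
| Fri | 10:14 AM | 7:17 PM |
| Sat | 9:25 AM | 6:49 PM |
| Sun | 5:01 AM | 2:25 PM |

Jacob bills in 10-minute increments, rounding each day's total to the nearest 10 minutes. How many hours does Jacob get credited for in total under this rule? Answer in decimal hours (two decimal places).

35.00 hours

Thu: 9:27 AM–4:51 PM = 7 h 24 min → rounds to 7 h 20 min
Fri: 10:14 AM–7:17 PM = 9 h 3 min → rounds to 9 h 0 min
Sat: 9:25 AM–6:49 PM = 9 h 24 min → rounds to 9 h 20 min
Sun: 5:01 AM–2:25 PM = 9 h 24 min → rounds to 9 h 20 min
Total credited: 35 h 0 min.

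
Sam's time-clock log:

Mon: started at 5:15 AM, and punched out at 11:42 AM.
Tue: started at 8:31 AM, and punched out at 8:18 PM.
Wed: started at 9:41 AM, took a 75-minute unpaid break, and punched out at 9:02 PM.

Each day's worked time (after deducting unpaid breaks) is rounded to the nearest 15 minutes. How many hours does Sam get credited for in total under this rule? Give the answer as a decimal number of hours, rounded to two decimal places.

28.25 hours

Mon: 5:15 AM–11:42 AM = 6 h 27 min → rounds to 6 h 30 min
Tue: 8:31 AM–8:18 PM = 11 h 47 min → rounds to 11 h 45 min
Wed: 9:41 AM–9:02 PM = 11 h 21 min − 75 min = 10 h 6 min → rounds to 10 h 0 min
Total credited: 28 h 15 min.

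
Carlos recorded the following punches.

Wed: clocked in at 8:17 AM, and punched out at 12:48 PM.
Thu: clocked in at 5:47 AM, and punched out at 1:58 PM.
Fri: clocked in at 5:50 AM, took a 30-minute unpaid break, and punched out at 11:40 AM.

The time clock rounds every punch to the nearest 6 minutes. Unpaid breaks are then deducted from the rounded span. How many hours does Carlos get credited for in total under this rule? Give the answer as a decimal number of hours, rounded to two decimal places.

Wed: in 8:17 AM→8:18 AM, out 12:48 PM→12:48 PM; 4 h 30 min
Thu: in 5:47 AM→5:48 AM, out 1:58 PM→2:00 PM; 8 h 12 min
Fri: in 5:50 AM→5:48 AM, out 11:40 AM→11:42 AM; 5 h 54 min − 30 min = 5 h 24 min
Total credited: 18 h 6 min.

18.10 hours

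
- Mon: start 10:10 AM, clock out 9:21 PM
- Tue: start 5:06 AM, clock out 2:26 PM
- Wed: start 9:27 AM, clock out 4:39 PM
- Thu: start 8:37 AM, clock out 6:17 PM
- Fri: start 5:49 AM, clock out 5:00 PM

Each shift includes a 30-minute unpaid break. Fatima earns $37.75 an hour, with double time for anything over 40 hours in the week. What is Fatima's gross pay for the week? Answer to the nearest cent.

Mon: 10:10 AM–9:21 PM = 11 h 11 min; less 30 min break → 10 h 41 min
Tue: 5:06 AM–2:26 PM = 9 h 20 min; less 30 min break → 8 h 50 min
Wed: 9:27 AM–4:39 PM = 7 h 12 min; less 30 min break → 6 h 42 min
Thu: 8:37 AM–6:17 PM = 9 h 40 min; less 30 min break → 9 h 10 min
Fri: 5:49 AM–5:00 PM = 11 h 11 min; less 30 min break → 10 h 41 min
Total worked: 46 h 4 min = 2764 min.
Regular 40 h 0 min = 2400 min at $37.75/h; overtime 6 h 4 min = 364 min at $75.50/h.
Pay = (2400 × $37.75 + 364 × $75.50) ÷ 60 = $1968.03.

$1968.03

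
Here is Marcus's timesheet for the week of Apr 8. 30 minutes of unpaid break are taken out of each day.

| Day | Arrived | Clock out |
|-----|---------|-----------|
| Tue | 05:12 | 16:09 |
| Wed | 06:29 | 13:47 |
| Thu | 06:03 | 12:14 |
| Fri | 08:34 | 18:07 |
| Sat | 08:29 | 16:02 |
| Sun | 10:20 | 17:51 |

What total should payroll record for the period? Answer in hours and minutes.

46 h 3 min

Tue: 05:12–16:09 = 10 h 57 min; less 30 min break → 10 h 27 min
Wed: 06:29–13:47 = 7 h 18 min; less 30 min break → 6 h 48 min
Thu: 06:03–12:14 = 6 h 11 min; less 30 min break → 5 h 41 min
Fri: 08:34–18:07 = 9 h 33 min; less 30 min break → 9 h 3 min
Sat: 08:29–16:02 = 7 h 33 min; less 30 min break → 7 h 3 min
Sun: 10:20–17:51 = 7 h 31 min; less 30 min break → 7 h 1 min
Total: 10 h 27 min + 6 h 48 min + 5 h 41 min + 9 h 3 min + 7 h 3 min + 7 h 1 min = 46 h 3 min.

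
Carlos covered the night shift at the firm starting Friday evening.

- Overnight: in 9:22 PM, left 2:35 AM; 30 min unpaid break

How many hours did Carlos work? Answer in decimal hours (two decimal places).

4.72 hours

Overnight: 9:22 PM → midnight = 2 h 38 min; midnight → 2:35 AM = 2 h 35 min; span 5 h 13 min; less 30 min break → 4 h 43 min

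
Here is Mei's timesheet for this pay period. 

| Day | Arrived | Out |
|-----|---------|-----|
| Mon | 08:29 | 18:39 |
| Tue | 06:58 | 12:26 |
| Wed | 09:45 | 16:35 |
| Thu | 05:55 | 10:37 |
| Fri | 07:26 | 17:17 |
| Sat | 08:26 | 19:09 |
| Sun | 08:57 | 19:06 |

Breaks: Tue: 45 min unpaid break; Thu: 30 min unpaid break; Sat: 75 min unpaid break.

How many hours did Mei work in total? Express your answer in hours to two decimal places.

Mon: 08:29–18:39 = 10 h 10 min
Tue: 06:58–12:26 = 5 h 28 min; less 45 min break → 4 h 43 min
Wed: 09:45–16:35 = 6 h 50 min
Thu: 05:55–10:37 = 4 h 42 min; less 30 min break → 4 h 12 min
Fri: 07:26–17:17 = 9 h 51 min
Sat: 08:26–19:09 = 10 h 43 min; less 75 min break → 9 h 28 min
Sun: 08:57–19:06 = 10 h 9 min
Total: 10 h 10 min + 4 h 43 min + 6 h 50 min + 4 h 12 min + 9 h 51 min + 9 h 28 min + 10 h 9 min = 55 h 23 min.

55.38 hours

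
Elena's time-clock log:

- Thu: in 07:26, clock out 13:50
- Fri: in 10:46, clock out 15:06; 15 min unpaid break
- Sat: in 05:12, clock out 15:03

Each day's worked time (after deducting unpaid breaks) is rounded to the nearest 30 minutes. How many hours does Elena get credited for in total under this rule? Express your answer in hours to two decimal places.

Thu: 07:26–13:50 = 6 h 24 min → rounds to 6 h 30 min
Fri: 10:46–15:06 = 4 h 20 min − 15 min = 4 h 5 min → rounds to 4 h 0 min
Sat: 05:12–15:03 = 9 h 51 min → rounds to 10 h 0 min
Total credited: 20 h 30 min.

20.50 hours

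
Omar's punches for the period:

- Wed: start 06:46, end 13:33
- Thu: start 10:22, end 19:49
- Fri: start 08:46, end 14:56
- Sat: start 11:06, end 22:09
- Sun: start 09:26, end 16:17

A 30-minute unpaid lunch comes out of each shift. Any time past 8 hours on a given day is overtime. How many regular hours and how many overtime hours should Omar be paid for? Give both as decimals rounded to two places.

Regular 34.30 hours, overtime 3.50 hours

Wed: 06:46–13:33 = 6 h 47 min; less 30 min break → 6 h 17 min
Thu: 10:22–19:49 = 9 h 27 min; less 30 min break → 8 h 57 min
Fri: 08:46–14:56 = 6 h 10 min; less 30 min break → 5 h 40 min
Sat: 11:06–22:09 = 11 h 3 min; less 30 min break → 10 h 33 min
Sun: 09:26–16:17 = 6 h 51 min; less 30 min break → 6 h 21 min
Wed reg 6 h 17 min / OT 0 h 0 min; Thu reg 8 h 0 min / OT 0 h 57 min; Fri reg 5 h 40 min / OT 0 h 0 min; Sat reg 8 h 0 min / OT 2 h 33 min; Sun reg 6 h 21 min / OT 0 h 0 min.
Totals: regular 34 h 18 min, overtime 3 h 30 min.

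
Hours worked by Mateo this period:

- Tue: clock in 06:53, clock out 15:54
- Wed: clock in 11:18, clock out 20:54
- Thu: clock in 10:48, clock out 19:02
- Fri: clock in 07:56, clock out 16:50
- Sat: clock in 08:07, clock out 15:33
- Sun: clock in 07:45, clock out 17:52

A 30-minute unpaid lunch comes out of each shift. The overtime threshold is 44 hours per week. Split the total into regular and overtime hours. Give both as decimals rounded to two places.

Regular 44.00 hours, overtime 6.30 hours

Tue: 06:53–15:54 = 9 h 1 min; less 30 min break → 8 h 31 min
Wed: 11:18–20:54 = 9 h 36 min; less 30 min break → 9 h 6 min
Thu: 10:48–19:02 = 8 h 14 min; less 30 min break → 7 h 44 min
Fri: 07:56–16:50 = 8 h 54 min; less 30 min break → 8 h 24 min
Sat: 08:07–15:33 = 7 h 26 min; less 30 min break → 6 h 56 min
Sun: 07:45–17:52 = 10 h 7 min; less 30 min break → 9 h 37 min
Total worked: 50 h 18 min = 50.30 h.
Threshold 44 h → overtime 6 h 18 min, regular 44 h 0 min.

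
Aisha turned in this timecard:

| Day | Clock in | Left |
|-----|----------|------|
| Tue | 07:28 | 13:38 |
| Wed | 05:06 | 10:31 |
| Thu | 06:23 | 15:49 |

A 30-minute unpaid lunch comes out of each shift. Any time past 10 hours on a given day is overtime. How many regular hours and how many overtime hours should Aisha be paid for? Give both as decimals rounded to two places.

Regular 19.52 hours, overtime 0.00 hours

Tue: 07:28–13:38 = 6 h 10 min; less 30 min break → 5 h 40 min
Wed: 05:06–10:31 = 5 h 25 min; less 30 min break → 4 h 55 min
Thu: 06:23–15:49 = 9 h 26 min; less 30 min break → 8 h 56 min
Tue reg 5 h 40 min / OT 0 h 0 min; Wed reg 4 h 55 min / OT 0 h 0 min; Thu reg 8 h 56 min / OT 0 h 0 min.
Totals: regular 19 h 31 min, overtime 0 h 0 min.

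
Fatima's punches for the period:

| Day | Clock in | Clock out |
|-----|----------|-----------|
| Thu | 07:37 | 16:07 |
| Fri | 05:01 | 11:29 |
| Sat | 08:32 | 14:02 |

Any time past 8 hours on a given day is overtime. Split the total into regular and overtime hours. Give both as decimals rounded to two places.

Thu: 07:37–16:07 = 8 h 30 min
Fri: 05:01–11:29 = 6 h 28 min
Sat: 08:32–14:02 = 5 h 30 min
Thu reg 8 h 0 min / OT 0 h 30 min; Fri reg 6 h 28 min / OT 0 h 0 min; Sat reg 5 h 30 min / OT 0 h 0 min.
Totals: regular 19 h 58 min, overtime 0 h 30 min.

Regular 19.97 hours, overtime 0.50 hours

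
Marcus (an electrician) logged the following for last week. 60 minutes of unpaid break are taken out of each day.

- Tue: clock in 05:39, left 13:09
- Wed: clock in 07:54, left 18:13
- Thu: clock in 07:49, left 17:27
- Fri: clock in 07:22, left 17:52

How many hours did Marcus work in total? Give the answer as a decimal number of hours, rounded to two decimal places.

Tue: 05:39–13:09 = 7 h 30 min; less 60 min break → 6 h 30 min
Wed: 07:54–18:13 = 10 h 19 min; less 60 min break → 9 h 19 min
Thu: 07:49–17:27 = 9 h 38 min; less 60 min break → 8 h 38 min
Fri: 07:22–17:52 = 10 h 30 min; less 60 min break → 9 h 30 min
Total: 6 h 30 min + 9 h 19 min + 8 h 38 min + 9 h 30 min = 33 h 57 min.

33.95 hours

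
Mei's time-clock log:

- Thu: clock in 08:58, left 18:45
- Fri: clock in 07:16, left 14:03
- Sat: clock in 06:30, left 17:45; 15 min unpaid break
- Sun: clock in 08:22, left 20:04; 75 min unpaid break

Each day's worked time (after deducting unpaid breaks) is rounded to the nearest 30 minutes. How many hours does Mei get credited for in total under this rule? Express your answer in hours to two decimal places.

Thu: 08:58–18:45 = 9 h 47 min → rounds to 10 h 0 min
Fri: 07:16–14:03 = 6 h 47 min → rounds to 7 h 0 min
Sat: 06:30–17:45 = 11 h 15 min − 15 min = 11 h 0 min → rounds to 11 h 0 min
Sun: 08:22–20:04 = 11 h 42 min − 75 min = 10 h 27 min → rounds to 10 h 30 min
Total credited: 38 h 30 min.

38.50 hours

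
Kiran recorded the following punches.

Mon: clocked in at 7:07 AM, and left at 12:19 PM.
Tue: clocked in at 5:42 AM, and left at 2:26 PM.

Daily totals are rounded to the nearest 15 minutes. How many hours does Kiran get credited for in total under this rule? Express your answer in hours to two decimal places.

Mon: 7:07 AM–12:19 PM = 5 h 12 min → rounds to 5 h 15 min
Tue: 5:42 AM–2:26 PM = 8 h 44 min → rounds to 8 h 45 min
Total credited: 14 h 0 min.

14.00 hours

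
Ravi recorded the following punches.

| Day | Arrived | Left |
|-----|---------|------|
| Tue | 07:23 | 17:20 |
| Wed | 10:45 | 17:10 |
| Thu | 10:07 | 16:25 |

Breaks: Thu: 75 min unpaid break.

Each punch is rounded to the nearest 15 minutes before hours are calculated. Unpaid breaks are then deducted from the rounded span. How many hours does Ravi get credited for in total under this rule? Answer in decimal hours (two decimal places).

21.50 hours

Tue: in 07:23→07:30, out 17:20→17:15; 9 h 45 min
Wed: in 10:45→10:45, out 17:10→17:15; 6 h 30 min
Thu: in 10:07→10:00, out 16:25→16:30; 6 h 30 min − 75 min = 5 h 15 min
Total credited: 21 h 30 min.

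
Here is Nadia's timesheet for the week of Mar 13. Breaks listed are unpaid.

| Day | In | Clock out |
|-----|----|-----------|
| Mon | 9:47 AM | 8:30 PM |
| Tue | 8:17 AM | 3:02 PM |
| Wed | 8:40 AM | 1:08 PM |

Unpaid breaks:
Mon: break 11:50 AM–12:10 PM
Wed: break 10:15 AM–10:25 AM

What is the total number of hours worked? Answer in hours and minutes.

Mon: 9:47 AM–8:30 PM = 10 h 43 min; less 20 min break → 10 h 23 min
Tue: 8:17 AM–3:02 PM = 6 h 45 min
Wed: 8:40 AM–1:08 PM = 4 h 28 min; less 10 min break → 4 h 18 min
Total: 10 h 23 min + 6 h 45 min + 4 h 18 min = 21 h 26 min.

21 h 26 min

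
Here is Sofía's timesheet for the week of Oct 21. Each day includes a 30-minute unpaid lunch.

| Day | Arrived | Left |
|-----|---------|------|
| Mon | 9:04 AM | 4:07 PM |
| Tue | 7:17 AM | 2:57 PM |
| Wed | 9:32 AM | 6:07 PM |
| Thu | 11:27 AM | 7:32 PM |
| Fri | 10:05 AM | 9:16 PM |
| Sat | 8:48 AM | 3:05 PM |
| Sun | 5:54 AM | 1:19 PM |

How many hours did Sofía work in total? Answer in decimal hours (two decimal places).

Mon: 9:04 AM–4:07 PM = 7 h 3 min; less 30 min break → 6 h 33 min
Tue: 7:17 AM–2:57 PM = 7 h 40 min; less 30 min break → 7 h 10 min
Wed: 9:32 AM–6:07 PM = 8 h 35 min; less 30 min break → 8 h 5 min
Thu: 11:27 AM–7:32 PM = 8 h 5 min; less 30 min break → 7 h 35 min
Fri: 10:05 AM–9:16 PM = 11 h 11 min; less 30 min break → 10 h 41 min
Sat: 8:48 AM–3:05 PM = 6 h 17 min; less 30 min break → 5 h 47 min
Sun: 5:54 AM–1:19 PM = 7 h 25 min; less 30 min break → 6 h 55 min
Total: 6 h 33 min + 7 h 10 min + 8 h 5 min + 7 h 35 min + 10 h 41 min + 5 h 47 min + 6 h 55 min = 52 h 46 min.

52.77 hours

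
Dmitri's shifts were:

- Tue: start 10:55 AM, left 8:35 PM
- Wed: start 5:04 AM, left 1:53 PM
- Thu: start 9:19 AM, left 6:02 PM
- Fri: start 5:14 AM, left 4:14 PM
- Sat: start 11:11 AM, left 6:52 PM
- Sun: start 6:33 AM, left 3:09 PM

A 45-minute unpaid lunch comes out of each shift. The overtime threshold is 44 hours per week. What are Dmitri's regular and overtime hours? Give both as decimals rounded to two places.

Regular 44.00 hours, overtime 5.98 hours

Tue: 10:55 AM–8:35 PM = 9 h 40 min; less 45 min break → 8 h 55 min
Wed: 5:04 AM–1:53 PM = 8 h 49 min; less 45 min break → 8 h 4 min
Thu: 9:19 AM–6:02 PM = 8 h 43 min; less 45 min break → 7 h 58 min
Fri: 5:14 AM–4:14 PM = 11 h 0 min; less 45 min break → 10 h 15 min
Sat: 11:11 AM–6:52 PM = 7 h 41 min; less 45 min break → 6 h 56 min
Sun: 6:33 AM–3:09 PM = 8 h 36 min; less 45 min break → 7 h 51 min
Total worked: 49 h 59 min = 49.98 h.
Threshold 44 h → overtime 5 h 59 min, regular 44 h 0 min.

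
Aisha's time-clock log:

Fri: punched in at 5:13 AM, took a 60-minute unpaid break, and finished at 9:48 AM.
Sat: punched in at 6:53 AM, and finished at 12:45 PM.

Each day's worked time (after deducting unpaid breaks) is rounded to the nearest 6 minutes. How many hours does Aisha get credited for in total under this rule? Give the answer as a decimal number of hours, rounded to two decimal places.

Fri: 5:13 AM–9:48 AM = 4 h 35 min − 60 min = 3 h 35 min → rounds to 3 h 36 min
Sat: 6:53 AM–12:45 PM = 5 h 52 min → rounds to 5 h 54 min
Total credited: 9 h 30 min.

9.50 hours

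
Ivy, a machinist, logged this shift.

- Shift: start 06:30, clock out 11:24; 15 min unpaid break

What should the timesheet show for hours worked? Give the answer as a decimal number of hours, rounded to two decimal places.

Shift: 06:30–11:24 = 4 h 54 min; less 15 min break → 4 h 39 min

4.65 hours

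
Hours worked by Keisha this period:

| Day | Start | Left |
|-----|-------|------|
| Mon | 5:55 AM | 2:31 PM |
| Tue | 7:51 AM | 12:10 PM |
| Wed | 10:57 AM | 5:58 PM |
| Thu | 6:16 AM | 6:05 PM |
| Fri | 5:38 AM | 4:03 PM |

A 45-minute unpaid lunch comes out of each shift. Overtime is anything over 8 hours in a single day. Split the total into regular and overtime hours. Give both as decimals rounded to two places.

Mon: 5:55 AM–2:31 PM = 8 h 36 min; less 45 min break → 7 h 51 min
Tue: 7:51 AM–12:10 PM = 4 h 19 min; less 45 min break → 3 h 34 min
Wed: 10:57 AM–5:58 PM = 7 h 1 min; less 45 min break → 6 h 16 min
Thu: 6:16 AM–6:05 PM = 11 h 49 min; less 45 min break → 11 h 4 min
Fri: 5:38 AM–4:03 PM = 10 h 25 min; less 45 min break → 9 h 40 min
Mon reg 7 h 51 min / OT 0 h 0 min; Tue reg 3 h 34 min / OT 0 h 0 min; Wed reg 6 h 16 min / OT 0 h 0 min; Thu reg 8 h 0 min / OT 3 h 4 min; Fri reg 8 h 0 min / OT 1 h 40 min.
Totals: regular 33 h 41 min, overtime 4 h 44 min.

Regular 33.68 hours, overtime 4.73 hours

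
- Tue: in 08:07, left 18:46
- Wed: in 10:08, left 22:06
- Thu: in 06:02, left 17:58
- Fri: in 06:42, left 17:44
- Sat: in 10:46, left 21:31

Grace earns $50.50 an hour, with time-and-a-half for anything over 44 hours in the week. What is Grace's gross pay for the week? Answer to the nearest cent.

$3156.25

Tue: 08:07–18:46 = 10 h 39 min
Wed: 10:08–22:06 = 11 h 58 min
Thu: 06:02–17:58 = 11 h 56 min
Fri: 06:42–17:44 = 11 h 2 min
Sat: 10:46–21:31 = 10 h 45 min
Total worked: 56 h 20 min = 3380 min.
Regular 44 h 0 min = 2640 min at $50.50/h; overtime 12 h 20 min = 740 min at $75.75/h.
Pay = (2640 × $50.50 + 740 × $75.75) ÷ 60 = $3156.25.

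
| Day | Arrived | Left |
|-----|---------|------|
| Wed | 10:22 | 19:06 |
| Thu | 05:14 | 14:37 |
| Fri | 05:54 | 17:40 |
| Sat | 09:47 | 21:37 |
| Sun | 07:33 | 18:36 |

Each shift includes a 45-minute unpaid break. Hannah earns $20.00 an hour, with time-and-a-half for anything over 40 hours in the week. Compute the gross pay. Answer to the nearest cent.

Wed: 10:22–19:06 = 8 h 44 min; less 45 min break → 7 h 59 min
Thu: 05:14–14:37 = 9 h 23 min; less 45 min break → 8 h 38 min
Fri: 05:54–17:40 = 11 h 46 min; less 45 min break → 11 h 1 min
Sat: 09:47–21:37 = 11 h 50 min; less 45 min break → 11 h 5 min
Sun: 07:33–18:36 = 11 h 3 min; less 45 min break → 10 h 18 min
Total worked: 49 h 1 min = 2941 min.
Regular 40 h 0 min = 2400 min at $20.00/h; overtime 9 h 1 min = 541 min at $30.00/h.
Pay = (2400 × $20.00 + 541 × $30.00) ÷ 60 = $1070.50.

$1070.50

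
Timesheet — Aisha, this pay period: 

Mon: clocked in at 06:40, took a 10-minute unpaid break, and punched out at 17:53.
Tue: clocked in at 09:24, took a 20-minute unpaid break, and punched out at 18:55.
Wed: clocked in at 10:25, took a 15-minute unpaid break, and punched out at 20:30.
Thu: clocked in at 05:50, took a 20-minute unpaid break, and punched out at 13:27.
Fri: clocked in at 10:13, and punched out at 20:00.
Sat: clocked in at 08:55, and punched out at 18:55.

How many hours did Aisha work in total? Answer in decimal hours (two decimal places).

Mon: 06:40–17:53 = 11 h 13 min; less 10 min break → 11 h 3 min
Tue: 09:24–18:55 = 9 h 31 min; less 20 min break → 9 h 11 min
Wed: 10:25–20:30 = 10 h 5 min; less 15 min break → 9 h 50 min
Thu: 05:50–13:27 = 7 h 37 min; less 20 min break → 7 h 17 min
Fri: 10:13–20:00 = 9 h 47 min
Sat: 08:55–18:55 = 10 h 0 min
Total: 11 h 3 min + 9 h 11 min + 9 h 50 min + 7 h 17 min + 9 h 47 min + 10 h 0 min = 57 h 8 min.

57.13 hours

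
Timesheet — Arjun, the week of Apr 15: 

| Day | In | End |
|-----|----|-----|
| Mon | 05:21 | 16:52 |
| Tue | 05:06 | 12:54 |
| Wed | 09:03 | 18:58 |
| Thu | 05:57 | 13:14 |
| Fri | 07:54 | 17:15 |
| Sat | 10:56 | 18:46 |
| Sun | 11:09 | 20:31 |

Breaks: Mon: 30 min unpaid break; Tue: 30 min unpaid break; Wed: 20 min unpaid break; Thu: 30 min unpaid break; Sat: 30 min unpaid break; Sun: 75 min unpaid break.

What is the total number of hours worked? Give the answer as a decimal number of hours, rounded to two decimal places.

59.48 hours

Mon: 05:21–16:52 = 11 h 31 min; less 30 min break → 11 h 1 min
Tue: 05:06–12:54 = 7 h 48 min; less 30 min break → 7 h 18 min
Wed: 09:03–18:58 = 9 h 55 min; less 20 min break → 9 h 35 min
Thu: 05:57–13:14 = 7 h 17 min; less 30 min break → 6 h 47 min
Fri: 07:54–17:15 = 9 h 21 min
Sat: 10:56–18:46 = 7 h 50 min; less 30 min break → 7 h 20 min
Sun: 11:09–20:31 = 9 h 22 min; less 75 min break → 8 h 7 min
Total: 11 h 1 min + 7 h 18 min + 9 h 35 min + 6 h 47 min + 9 h 21 min + 7 h 20 min + 8 h 7 min = 59 h 29 min.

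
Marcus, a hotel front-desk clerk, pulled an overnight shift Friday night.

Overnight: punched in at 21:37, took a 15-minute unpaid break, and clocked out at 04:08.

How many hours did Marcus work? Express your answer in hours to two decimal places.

6.27 hours

Overnight: 21:37 → midnight = 2 h 23 min; midnight → 04:08 = 4 h 8 min; span 6 h 31 min; less 15 min break → 6 h 16 min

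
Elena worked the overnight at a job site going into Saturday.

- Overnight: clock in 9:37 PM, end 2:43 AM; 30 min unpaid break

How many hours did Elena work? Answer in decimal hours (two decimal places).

Overnight: 9:37 PM → midnight = 2 h 23 min; midnight → 2:43 AM = 2 h 43 min; span 5 h 6 min; less 30 min break → 4 h 36 min

4.60 hours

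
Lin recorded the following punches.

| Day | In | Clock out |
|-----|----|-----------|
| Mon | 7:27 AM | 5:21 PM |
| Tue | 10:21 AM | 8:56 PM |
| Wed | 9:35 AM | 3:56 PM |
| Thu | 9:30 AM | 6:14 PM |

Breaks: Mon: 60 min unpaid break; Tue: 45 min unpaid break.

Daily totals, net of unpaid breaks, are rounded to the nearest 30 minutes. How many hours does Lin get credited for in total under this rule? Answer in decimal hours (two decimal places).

34.00 hours

Mon: 7:27 AM–5:21 PM = 9 h 54 min − 60 min = 8 h 54 min → rounds to 9 h 0 min
Tue: 10:21 AM–8:56 PM = 10 h 35 min − 45 min = 9 h 50 min → rounds to 10 h 0 min
Wed: 9:35 AM–3:56 PM = 6 h 21 min → rounds to 6 h 30 min
Thu: 9:30 AM–6:14 PM = 8 h 44 min → rounds to 8 h 30 min
Total credited: 34 h 0 min.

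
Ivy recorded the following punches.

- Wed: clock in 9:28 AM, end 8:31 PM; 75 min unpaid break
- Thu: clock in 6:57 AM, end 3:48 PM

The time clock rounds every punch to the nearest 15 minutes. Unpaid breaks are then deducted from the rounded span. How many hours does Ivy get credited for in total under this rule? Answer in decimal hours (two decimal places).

Wed: in 9:28 AM→9:30 AM, out 8:31 PM→8:30 PM; 11 h 0 min − 75 min = 9 h 45 min
Thu: in 6:57 AM→7:00 AM, out 3:48 PM→3:45 PM; 8 h 45 min
Total credited: 18 h 30 min.

18.50 hours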